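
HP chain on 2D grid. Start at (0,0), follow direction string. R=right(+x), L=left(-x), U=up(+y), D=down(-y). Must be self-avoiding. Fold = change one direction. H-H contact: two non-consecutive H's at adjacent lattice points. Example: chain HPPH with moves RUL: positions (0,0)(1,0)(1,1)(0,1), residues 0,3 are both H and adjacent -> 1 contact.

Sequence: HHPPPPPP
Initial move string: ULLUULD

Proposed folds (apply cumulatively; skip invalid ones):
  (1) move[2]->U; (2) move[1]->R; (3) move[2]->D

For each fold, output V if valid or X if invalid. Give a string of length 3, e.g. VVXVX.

Initial: ULLUULD -> [(0, 0), (0, 1), (-1, 1), (-2, 1), (-2, 2), (-2, 3), (-3, 3), (-3, 2)]
Fold 1: move[2]->U => ULUUULD VALID
Fold 2: move[1]->R => URUUULD VALID
Fold 3: move[2]->D => URDUULD INVALID (collision), skipped

Answer: VVX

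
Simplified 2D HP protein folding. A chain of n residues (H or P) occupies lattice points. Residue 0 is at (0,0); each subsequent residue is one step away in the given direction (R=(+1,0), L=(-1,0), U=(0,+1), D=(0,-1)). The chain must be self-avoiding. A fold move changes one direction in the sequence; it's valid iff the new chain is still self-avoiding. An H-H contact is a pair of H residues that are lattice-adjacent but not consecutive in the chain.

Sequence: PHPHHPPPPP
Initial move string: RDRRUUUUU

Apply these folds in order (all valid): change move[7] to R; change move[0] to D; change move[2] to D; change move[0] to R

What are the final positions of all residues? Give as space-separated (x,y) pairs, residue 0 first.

Answer: (0,0) (1,0) (1,-1) (1,-2) (2,-2) (2,-1) (2,0) (2,1) (3,1) (3,2)

Derivation:
Initial moves: RDRRUUUUU
Fold: move[7]->R => RDRRUUURU (positions: [(0, 0), (1, 0), (1, -1), (2, -1), (3, -1), (3, 0), (3, 1), (3, 2), (4, 2), (4, 3)])
Fold: move[0]->D => DDRRUUURU (positions: [(0, 0), (0, -1), (0, -2), (1, -2), (2, -2), (2, -1), (2, 0), (2, 1), (3, 1), (3, 2)])
Fold: move[2]->D => DDDRUUURU (positions: [(0, 0), (0, -1), (0, -2), (0, -3), (1, -3), (1, -2), (1, -1), (1, 0), (2, 0), (2, 1)])
Fold: move[0]->R => RDDRUUURU (positions: [(0, 0), (1, 0), (1, -1), (1, -2), (2, -2), (2, -1), (2, 0), (2, 1), (3, 1), (3, 2)])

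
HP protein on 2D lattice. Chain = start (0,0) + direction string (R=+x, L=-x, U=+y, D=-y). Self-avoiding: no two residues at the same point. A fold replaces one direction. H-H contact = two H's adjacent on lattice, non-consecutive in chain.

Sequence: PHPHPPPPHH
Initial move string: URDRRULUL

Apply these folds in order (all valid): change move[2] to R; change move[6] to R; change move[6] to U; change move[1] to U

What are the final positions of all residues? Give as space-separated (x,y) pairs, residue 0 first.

Initial moves: URDRRULUL
Fold: move[2]->R => URRRRULUL (positions: [(0, 0), (0, 1), (1, 1), (2, 1), (3, 1), (4, 1), (4, 2), (3, 2), (3, 3), (2, 3)])
Fold: move[6]->R => URRRRURUL (positions: [(0, 0), (0, 1), (1, 1), (2, 1), (3, 1), (4, 1), (4, 2), (5, 2), (5, 3), (4, 3)])
Fold: move[6]->U => URRRRUUUL (positions: [(0, 0), (0, 1), (1, 1), (2, 1), (3, 1), (4, 1), (4, 2), (4, 3), (4, 4), (3, 4)])
Fold: move[1]->U => UURRRUUUL (positions: [(0, 0), (0, 1), (0, 2), (1, 2), (2, 2), (3, 2), (3, 3), (3, 4), (3, 5), (2, 5)])

Answer: (0,0) (0,1) (0,2) (1,2) (2,2) (3,2) (3,3) (3,4) (3,5) (2,5)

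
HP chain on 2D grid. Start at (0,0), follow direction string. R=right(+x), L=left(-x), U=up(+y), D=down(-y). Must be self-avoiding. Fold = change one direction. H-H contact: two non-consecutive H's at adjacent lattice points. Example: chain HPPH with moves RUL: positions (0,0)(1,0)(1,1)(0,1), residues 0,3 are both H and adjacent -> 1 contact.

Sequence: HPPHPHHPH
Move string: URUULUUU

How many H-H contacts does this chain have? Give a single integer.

Positions: [(0, 0), (0, 1), (1, 1), (1, 2), (1, 3), (0, 3), (0, 4), (0, 5), (0, 6)]
No H-H contacts found.

Answer: 0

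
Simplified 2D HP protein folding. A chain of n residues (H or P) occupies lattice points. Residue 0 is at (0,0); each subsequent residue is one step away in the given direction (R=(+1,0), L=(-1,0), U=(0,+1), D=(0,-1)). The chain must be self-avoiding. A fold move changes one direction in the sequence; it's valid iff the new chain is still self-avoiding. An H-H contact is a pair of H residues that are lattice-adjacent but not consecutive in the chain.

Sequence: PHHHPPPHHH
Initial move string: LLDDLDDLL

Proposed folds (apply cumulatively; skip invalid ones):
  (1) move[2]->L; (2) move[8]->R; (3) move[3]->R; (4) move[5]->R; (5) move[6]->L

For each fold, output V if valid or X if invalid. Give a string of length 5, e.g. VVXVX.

Answer: VXXXV

Derivation:
Initial: LLDDLDDLL -> [(0, 0), (-1, 0), (-2, 0), (-2, -1), (-2, -2), (-3, -2), (-3, -3), (-3, -4), (-4, -4), (-5, -4)]
Fold 1: move[2]->L => LLLDLDDLL VALID
Fold 2: move[8]->R => LLLDLDDLR INVALID (collision), skipped
Fold 3: move[3]->R => LLLRLDDLL INVALID (collision), skipped
Fold 4: move[5]->R => LLLDLRDLL INVALID (collision), skipped
Fold 5: move[6]->L => LLLDLDLLL VALID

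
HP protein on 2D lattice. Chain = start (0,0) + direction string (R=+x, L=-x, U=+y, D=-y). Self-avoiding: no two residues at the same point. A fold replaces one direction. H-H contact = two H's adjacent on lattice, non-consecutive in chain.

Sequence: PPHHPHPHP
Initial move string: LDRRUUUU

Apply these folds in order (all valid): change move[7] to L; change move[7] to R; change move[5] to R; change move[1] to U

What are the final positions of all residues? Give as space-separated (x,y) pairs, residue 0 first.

Initial moves: LDRRUUUU
Fold: move[7]->L => LDRRUUUL (positions: [(0, 0), (-1, 0), (-1, -1), (0, -1), (1, -1), (1, 0), (1, 1), (1, 2), (0, 2)])
Fold: move[7]->R => LDRRUUUR (positions: [(0, 0), (-1, 0), (-1, -1), (0, -1), (1, -1), (1, 0), (1, 1), (1, 2), (2, 2)])
Fold: move[5]->R => LDRRURUR (positions: [(0, 0), (-1, 0), (-1, -1), (0, -1), (1, -1), (1, 0), (2, 0), (2, 1), (3, 1)])
Fold: move[1]->U => LURRURUR (positions: [(0, 0), (-1, 0), (-1, 1), (0, 1), (1, 1), (1, 2), (2, 2), (2, 3), (3, 3)])

Answer: (0,0) (-1,0) (-1,1) (0,1) (1,1) (1,2) (2,2) (2,3) (3,3)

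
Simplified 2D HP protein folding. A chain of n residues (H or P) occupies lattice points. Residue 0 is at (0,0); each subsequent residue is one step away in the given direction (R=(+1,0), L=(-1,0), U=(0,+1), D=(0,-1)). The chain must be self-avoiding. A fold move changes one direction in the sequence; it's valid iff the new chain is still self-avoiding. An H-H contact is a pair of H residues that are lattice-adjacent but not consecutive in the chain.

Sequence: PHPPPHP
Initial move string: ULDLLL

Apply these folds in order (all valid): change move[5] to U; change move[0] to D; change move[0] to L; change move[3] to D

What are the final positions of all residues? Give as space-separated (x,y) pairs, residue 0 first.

Answer: (0,0) (-1,0) (-2,0) (-2,-1) (-2,-2) (-3,-2) (-3,-1)

Derivation:
Initial moves: ULDLLL
Fold: move[5]->U => ULDLLU (positions: [(0, 0), (0, 1), (-1, 1), (-1, 0), (-2, 0), (-3, 0), (-3, 1)])
Fold: move[0]->D => DLDLLU (positions: [(0, 0), (0, -1), (-1, -1), (-1, -2), (-2, -2), (-3, -2), (-3, -1)])
Fold: move[0]->L => LLDLLU (positions: [(0, 0), (-1, 0), (-2, 0), (-2, -1), (-3, -1), (-4, -1), (-4, 0)])
Fold: move[3]->D => LLDDLU (positions: [(0, 0), (-1, 0), (-2, 0), (-2, -1), (-2, -2), (-3, -2), (-3, -1)])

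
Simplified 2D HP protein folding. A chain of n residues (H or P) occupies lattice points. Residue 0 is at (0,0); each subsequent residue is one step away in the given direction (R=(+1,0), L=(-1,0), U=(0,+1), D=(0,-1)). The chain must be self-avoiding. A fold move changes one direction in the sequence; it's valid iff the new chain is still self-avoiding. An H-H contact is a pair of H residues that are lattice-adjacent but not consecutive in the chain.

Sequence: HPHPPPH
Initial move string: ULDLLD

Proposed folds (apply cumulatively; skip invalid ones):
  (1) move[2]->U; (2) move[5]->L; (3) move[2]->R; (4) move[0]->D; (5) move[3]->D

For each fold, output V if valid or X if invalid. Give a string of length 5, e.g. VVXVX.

Answer: VVXVX

Derivation:
Initial: ULDLLD -> [(0, 0), (0, 1), (-1, 1), (-1, 0), (-2, 0), (-3, 0), (-3, -1)]
Fold 1: move[2]->U => ULULLD VALID
Fold 2: move[5]->L => ULULLL VALID
Fold 3: move[2]->R => ULRLLL INVALID (collision), skipped
Fold 4: move[0]->D => DLULLL VALID
Fold 5: move[3]->D => DLUDLL INVALID (collision), skipped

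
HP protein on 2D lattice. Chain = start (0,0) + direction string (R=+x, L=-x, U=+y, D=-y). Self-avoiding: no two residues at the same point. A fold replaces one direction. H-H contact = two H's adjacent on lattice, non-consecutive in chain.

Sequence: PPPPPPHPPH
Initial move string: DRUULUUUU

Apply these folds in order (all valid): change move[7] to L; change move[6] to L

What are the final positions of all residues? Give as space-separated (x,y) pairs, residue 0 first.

Answer: (0,0) (0,-1) (1,-1) (1,0) (1,1) (0,1) (0,2) (-1,2) (-2,2) (-2,3)

Derivation:
Initial moves: DRUULUUUU
Fold: move[7]->L => DRUULUULU (positions: [(0, 0), (0, -1), (1, -1), (1, 0), (1, 1), (0, 1), (0, 2), (0, 3), (-1, 3), (-1, 4)])
Fold: move[6]->L => DRUULULLU (positions: [(0, 0), (0, -1), (1, -1), (1, 0), (1, 1), (0, 1), (0, 2), (-1, 2), (-2, 2), (-2, 3)])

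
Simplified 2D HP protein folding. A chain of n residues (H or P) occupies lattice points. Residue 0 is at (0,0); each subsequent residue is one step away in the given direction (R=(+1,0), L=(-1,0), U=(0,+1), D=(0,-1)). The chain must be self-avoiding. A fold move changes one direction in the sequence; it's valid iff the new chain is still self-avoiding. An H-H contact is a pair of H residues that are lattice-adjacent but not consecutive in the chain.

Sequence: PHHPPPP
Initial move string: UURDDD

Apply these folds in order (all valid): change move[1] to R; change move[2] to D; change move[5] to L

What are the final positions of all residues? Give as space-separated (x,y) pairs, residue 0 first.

Answer: (0,0) (0,1) (1,1) (1,0) (1,-1) (1,-2) (0,-2)

Derivation:
Initial moves: UURDDD
Fold: move[1]->R => URRDDD (positions: [(0, 0), (0, 1), (1, 1), (2, 1), (2, 0), (2, -1), (2, -2)])
Fold: move[2]->D => URDDDD (positions: [(0, 0), (0, 1), (1, 1), (1, 0), (1, -1), (1, -2), (1, -3)])
Fold: move[5]->L => URDDDL (positions: [(0, 0), (0, 1), (1, 1), (1, 0), (1, -1), (1, -2), (0, -2)])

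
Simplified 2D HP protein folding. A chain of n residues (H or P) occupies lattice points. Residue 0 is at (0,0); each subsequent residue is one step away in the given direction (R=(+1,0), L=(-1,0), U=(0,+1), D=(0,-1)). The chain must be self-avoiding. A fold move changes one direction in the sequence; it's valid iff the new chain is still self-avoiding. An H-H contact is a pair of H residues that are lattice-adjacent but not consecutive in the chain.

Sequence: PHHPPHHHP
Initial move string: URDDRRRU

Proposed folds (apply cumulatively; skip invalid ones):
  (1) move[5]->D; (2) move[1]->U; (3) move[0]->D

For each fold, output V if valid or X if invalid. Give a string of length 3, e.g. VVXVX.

Answer: VXV

Derivation:
Initial: URDDRRRU -> [(0, 0), (0, 1), (1, 1), (1, 0), (1, -1), (2, -1), (3, -1), (4, -1), (4, 0)]
Fold 1: move[5]->D => URDDRDRU VALID
Fold 2: move[1]->U => UUDDRDRU INVALID (collision), skipped
Fold 3: move[0]->D => DRDDRDRU VALID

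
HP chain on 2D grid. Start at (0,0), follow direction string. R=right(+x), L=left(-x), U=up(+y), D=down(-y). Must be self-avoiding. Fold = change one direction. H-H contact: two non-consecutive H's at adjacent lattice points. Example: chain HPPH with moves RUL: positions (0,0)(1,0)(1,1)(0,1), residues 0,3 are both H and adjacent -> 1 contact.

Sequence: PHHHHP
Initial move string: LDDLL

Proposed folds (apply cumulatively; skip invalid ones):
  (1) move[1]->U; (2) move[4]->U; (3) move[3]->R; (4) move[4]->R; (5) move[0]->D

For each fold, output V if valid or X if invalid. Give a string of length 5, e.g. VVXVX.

Initial: LDDLL -> [(0, 0), (-1, 0), (-1, -1), (-1, -2), (-2, -2), (-3, -2)]
Fold 1: move[1]->U => LUDLL INVALID (collision), skipped
Fold 2: move[4]->U => LDDLU VALID
Fold 3: move[3]->R => LDDRU VALID
Fold 4: move[4]->R => LDDRR VALID
Fold 5: move[0]->D => DDDRR VALID

Answer: XVVVV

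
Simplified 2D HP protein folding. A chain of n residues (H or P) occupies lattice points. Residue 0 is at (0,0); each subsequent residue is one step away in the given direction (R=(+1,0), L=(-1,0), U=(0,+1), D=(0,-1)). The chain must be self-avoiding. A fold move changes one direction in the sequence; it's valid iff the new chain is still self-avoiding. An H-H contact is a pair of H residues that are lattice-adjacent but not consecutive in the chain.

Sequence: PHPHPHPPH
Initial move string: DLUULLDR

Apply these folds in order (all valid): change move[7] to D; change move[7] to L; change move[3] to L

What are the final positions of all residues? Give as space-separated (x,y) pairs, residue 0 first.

Answer: (0,0) (0,-1) (-1,-1) (-1,0) (-2,0) (-3,0) (-4,0) (-4,-1) (-5,-1)

Derivation:
Initial moves: DLUULLDR
Fold: move[7]->D => DLUULLDD (positions: [(0, 0), (0, -1), (-1, -1), (-1, 0), (-1, 1), (-2, 1), (-3, 1), (-3, 0), (-3, -1)])
Fold: move[7]->L => DLUULLDL (positions: [(0, 0), (0, -1), (-1, -1), (-1, 0), (-1, 1), (-2, 1), (-3, 1), (-3, 0), (-4, 0)])
Fold: move[3]->L => DLULLLDL (positions: [(0, 0), (0, -1), (-1, -1), (-1, 0), (-2, 0), (-3, 0), (-4, 0), (-4, -1), (-5, -1)])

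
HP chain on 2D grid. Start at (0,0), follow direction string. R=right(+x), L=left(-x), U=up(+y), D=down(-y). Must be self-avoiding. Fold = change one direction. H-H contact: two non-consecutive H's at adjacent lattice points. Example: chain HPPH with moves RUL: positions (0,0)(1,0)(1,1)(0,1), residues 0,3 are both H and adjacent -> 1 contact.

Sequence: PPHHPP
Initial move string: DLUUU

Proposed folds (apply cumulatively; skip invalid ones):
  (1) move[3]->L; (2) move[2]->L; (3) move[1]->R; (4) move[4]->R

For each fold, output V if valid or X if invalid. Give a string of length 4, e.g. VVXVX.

Initial: DLUUU -> [(0, 0), (0, -1), (-1, -1), (-1, 0), (-1, 1), (-1, 2)]
Fold 1: move[3]->L => DLULU VALID
Fold 2: move[2]->L => DLLLU VALID
Fold 3: move[1]->R => DRLLU INVALID (collision), skipped
Fold 4: move[4]->R => DLLLR INVALID (collision), skipped

Answer: VVXX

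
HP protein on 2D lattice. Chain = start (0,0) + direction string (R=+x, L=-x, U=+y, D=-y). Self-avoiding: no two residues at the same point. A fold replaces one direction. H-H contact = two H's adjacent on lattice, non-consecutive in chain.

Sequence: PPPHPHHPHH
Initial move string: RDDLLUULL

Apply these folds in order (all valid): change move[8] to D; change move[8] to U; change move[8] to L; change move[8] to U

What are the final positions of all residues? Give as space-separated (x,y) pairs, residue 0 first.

Initial moves: RDDLLUULL
Fold: move[8]->D => RDDLLUULD (positions: [(0, 0), (1, 0), (1, -1), (1, -2), (0, -2), (-1, -2), (-1, -1), (-1, 0), (-2, 0), (-2, -1)])
Fold: move[8]->U => RDDLLUULU (positions: [(0, 0), (1, 0), (1, -1), (1, -2), (0, -2), (-1, -2), (-1, -1), (-1, 0), (-2, 0), (-2, 1)])
Fold: move[8]->L => RDDLLUULL (positions: [(0, 0), (1, 0), (1, -1), (1, -2), (0, -2), (-1, -2), (-1, -1), (-1, 0), (-2, 0), (-3, 0)])
Fold: move[8]->U => RDDLLUULU (positions: [(0, 0), (1, 0), (1, -1), (1, -2), (0, -2), (-1, -2), (-1, -1), (-1, 0), (-2, 0), (-2, 1)])

Answer: (0,0) (1,0) (1,-1) (1,-2) (0,-2) (-1,-2) (-1,-1) (-1,0) (-2,0) (-2,1)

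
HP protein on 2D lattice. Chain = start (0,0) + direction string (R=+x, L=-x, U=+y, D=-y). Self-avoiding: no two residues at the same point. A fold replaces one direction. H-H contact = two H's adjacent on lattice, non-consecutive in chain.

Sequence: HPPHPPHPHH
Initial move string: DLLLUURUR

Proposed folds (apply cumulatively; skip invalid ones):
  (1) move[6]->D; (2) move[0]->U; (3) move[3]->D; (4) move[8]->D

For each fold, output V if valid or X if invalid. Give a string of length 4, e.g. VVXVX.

Answer: XVXX

Derivation:
Initial: DLLLUURUR -> [(0, 0), (0, -1), (-1, -1), (-2, -1), (-3, -1), (-3, 0), (-3, 1), (-2, 1), (-2, 2), (-1, 2)]
Fold 1: move[6]->D => DLLLUUDUR INVALID (collision), skipped
Fold 2: move[0]->U => ULLLUURUR VALID
Fold 3: move[3]->D => ULLDUURUR INVALID (collision), skipped
Fold 4: move[8]->D => ULLLUURUD INVALID (collision), skipped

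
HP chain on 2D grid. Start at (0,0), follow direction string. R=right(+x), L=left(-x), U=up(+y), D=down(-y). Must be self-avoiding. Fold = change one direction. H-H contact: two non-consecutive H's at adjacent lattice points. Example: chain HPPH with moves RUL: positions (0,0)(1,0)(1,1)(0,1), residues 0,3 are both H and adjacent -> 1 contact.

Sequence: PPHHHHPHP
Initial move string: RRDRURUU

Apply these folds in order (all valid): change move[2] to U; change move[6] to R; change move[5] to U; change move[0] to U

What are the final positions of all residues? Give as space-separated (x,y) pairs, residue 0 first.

Initial moves: RRDRURUU
Fold: move[2]->U => RRURURUU (positions: [(0, 0), (1, 0), (2, 0), (2, 1), (3, 1), (3, 2), (4, 2), (4, 3), (4, 4)])
Fold: move[6]->R => RRURURRU (positions: [(0, 0), (1, 0), (2, 0), (2, 1), (3, 1), (3, 2), (4, 2), (5, 2), (5, 3)])
Fold: move[5]->U => RRURUURU (positions: [(0, 0), (1, 0), (2, 0), (2, 1), (3, 1), (3, 2), (3, 3), (4, 3), (4, 4)])
Fold: move[0]->U => URURUURU (positions: [(0, 0), (0, 1), (1, 1), (1, 2), (2, 2), (2, 3), (2, 4), (3, 4), (3, 5)])

Answer: (0,0) (0,1) (1,1) (1,2) (2,2) (2,3) (2,4) (3,4) (3,5)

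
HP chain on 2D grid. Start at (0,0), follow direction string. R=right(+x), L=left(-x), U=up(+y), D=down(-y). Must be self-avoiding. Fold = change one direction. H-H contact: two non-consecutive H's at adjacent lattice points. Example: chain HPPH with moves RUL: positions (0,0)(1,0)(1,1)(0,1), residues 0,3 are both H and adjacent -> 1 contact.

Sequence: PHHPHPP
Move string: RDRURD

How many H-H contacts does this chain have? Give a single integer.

Positions: [(0, 0), (1, 0), (1, -1), (2, -1), (2, 0), (3, 0), (3, -1)]
H-H contact: residue 1 @(1,0) - residue 4 @(2, 0)

Answer: 1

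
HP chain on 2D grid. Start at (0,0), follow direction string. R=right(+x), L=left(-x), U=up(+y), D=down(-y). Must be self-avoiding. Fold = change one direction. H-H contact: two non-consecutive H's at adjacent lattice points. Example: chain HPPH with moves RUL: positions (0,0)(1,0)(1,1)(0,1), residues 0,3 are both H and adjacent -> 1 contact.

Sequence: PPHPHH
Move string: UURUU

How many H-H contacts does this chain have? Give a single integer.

Positions: [(0, 0), (0, 1), (0, 2), (1, 2), (1, 3), (1, 4)]
No H-H contacts found.

Answer: 0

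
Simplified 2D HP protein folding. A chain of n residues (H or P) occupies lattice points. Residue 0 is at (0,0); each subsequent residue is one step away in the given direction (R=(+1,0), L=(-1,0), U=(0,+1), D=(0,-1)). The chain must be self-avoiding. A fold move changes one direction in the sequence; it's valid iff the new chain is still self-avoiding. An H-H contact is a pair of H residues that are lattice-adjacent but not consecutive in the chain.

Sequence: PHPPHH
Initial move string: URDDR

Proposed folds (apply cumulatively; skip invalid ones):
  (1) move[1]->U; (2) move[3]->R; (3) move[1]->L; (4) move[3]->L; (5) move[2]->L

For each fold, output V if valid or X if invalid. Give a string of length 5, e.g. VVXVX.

Initial: URDDR -> [(0, 0), (0, 1), (1, 1), (1, 0), (1, -1), (2, -1)]
Fold 1: move[1]->U => UUDDR INVALID (collision), skipped
Fold 2: move[3]->R => URDRR VALID
Fold 3: move[1]->L => ULDRR INVALID (collision), skipped
Fold 4: move[3]->L => URDLR INVALID (collision), skipped
Fold 5: move[2]->L => URLRR INVALID (collision), skipped

Answer: XVXXX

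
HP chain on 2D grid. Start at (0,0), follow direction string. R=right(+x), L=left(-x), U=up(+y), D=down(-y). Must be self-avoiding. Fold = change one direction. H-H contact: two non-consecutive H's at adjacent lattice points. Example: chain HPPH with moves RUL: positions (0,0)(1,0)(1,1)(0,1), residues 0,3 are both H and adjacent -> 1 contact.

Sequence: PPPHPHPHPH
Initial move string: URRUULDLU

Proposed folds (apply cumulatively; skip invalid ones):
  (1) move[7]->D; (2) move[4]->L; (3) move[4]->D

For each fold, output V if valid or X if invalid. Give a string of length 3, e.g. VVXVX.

Answer: XXX

Derivation:
Initial: URRUULDLU -> [(0, 0), (0, 1), (1, 1), (2, 1), (2, 2), (2, 3), (1, 3), (1, 2), (0, 2), (0, 3)]
Fold 1: move[7]->D => URRUULDDU INVALID (collision), skipped
Fold 2: move[4]->L => URRULLDLU INVALID (collision), skipped
Fold 3: move[4]->D => URRUDLDLU INVALID (collision), skipped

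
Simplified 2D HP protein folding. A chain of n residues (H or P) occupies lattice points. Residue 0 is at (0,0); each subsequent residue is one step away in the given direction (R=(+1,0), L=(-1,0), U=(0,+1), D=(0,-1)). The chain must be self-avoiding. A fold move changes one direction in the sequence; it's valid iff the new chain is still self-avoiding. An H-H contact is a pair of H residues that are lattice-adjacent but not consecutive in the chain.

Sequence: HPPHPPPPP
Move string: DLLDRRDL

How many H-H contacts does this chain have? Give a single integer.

Answer: 0

Derivation:
Positions: [(0, 0), (0, -1), (-1, -1), (-2, -1), (-2, -2), (-1, -2), (0, -2), (0, -3), (-1, -3)]
No H-H contacts found.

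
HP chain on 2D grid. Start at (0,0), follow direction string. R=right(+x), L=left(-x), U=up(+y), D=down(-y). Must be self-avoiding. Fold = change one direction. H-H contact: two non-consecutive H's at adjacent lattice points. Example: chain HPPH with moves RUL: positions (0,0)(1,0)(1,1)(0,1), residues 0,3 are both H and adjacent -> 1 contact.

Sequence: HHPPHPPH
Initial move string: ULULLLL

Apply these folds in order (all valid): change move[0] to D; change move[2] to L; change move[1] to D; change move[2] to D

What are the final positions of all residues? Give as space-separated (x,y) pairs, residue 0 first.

Initial moves: ULULLLL
Fold: move[0]->D => DLULLLL (positions: [(0, 0), (0, -1), (-1, -1), (-1, 0), (-2, 0), (-3, 0), (-4, 0), (-5, 0)])
Fold: move[2]->L => DLLLLLL (positions: [(0, 0), (0, -1), (-1, -1), (-2, -1), (-3, -1), (-4, -1), (-5, -1), (-6, -1)])
Fold: move[1]->D => DDLLLLL (positions: [(0, 0), (0, -1), (0, -2), (-1, -2), (-2, -2), (-3, -2), (-4, -2), (-5, -2)])
Fold: move[2]->D => DDDLLLL (positions: [(0, 0), (0, -1), (0, -2), (0, -3), (-1, -3), (-2, -3), (-3, -3), (-4, -3)])

Answer: (0,0) (0,-1) (0,-2) (0,-3) (-1,-3) (-2,-3) (-3,-3) (-4,-3)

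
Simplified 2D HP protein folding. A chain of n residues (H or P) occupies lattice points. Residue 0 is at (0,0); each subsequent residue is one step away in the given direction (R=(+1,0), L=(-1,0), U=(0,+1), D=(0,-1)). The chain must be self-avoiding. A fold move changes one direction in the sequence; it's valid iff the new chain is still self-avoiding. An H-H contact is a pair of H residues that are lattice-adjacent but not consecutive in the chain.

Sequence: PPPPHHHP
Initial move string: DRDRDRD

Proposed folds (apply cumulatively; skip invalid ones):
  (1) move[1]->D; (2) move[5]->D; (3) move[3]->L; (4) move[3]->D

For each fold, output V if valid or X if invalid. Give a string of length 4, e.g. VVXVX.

Answer: VVVV

Derivation:
Initial: DRDRDRD -> [(0, 0), (0, -1), (1, -1), (1, -2), (2, -2), (2, -3), (3, -3), (3, -4)]
Fold 1: move[1]->D => DDDRDRD VALID
Fold 2: move[5]->D => DDDRDDD VALID
Fold 3: move[3]->L => DDDLDDD VALID
Fold 4: move[3]->D => DDDDDDD VALID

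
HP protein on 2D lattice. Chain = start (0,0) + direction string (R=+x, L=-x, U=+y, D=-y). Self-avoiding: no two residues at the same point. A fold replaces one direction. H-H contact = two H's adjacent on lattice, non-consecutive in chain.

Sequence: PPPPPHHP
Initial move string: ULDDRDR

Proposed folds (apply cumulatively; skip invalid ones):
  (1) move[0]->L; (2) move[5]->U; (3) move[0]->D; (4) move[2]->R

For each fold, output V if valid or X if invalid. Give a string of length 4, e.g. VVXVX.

Answer: VVVX

Derivation:
Initial: ULDDRDR -> [(0, 0), (0, 1), (-1, 1), (-1, 0), (-1, -1), (0, -1), (0, -2), (1, -2)]
Fold 1: move[0]->L => LLDDRDR VALID
Fold 2: move[5]->U => LLDDRUR VALID
Fold 3: move[0]->D => DLDDRUR VALID
Fold 4: move[2]->R => DLRDRUR INVALID (collision), skipped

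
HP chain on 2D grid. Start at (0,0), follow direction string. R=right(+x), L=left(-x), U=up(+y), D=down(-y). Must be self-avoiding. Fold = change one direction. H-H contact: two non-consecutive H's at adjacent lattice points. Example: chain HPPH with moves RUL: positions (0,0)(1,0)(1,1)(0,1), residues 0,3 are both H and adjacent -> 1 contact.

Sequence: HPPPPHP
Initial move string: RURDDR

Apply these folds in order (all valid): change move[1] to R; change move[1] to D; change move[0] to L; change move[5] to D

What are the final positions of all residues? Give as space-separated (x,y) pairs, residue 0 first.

Answer: (0,0) (-1,0) (-1,-1) (0,-1) (0,-2) (0,-3) (0,-4)

Derivation:
Initial moves: RURDDR
Fold: move[1]->R => RRRDDR (positions: [(0, 0), (1, 0), (2, 0), (3, 0), (3, -1), (3, -2), (4, -2)])
Fold: move[1]->D => RDRDDR (positions: [(0, 0), (1, 0), (1, -1), (2, -1), (2, -2), (2, -3), (3, -3)])
Fold: move[0]->L => LDRDDR (positions: [(0, 0), (-1, 0), (-1, -1), (0, -1), (0, -2), (0, -3), (1, -3)])
Fold: move[5]->D => LDRDDD (positions: [(0, 0), (-1, 0), (-1, -1), (0, -1), (0, -2), (0, -3), (0, -4)])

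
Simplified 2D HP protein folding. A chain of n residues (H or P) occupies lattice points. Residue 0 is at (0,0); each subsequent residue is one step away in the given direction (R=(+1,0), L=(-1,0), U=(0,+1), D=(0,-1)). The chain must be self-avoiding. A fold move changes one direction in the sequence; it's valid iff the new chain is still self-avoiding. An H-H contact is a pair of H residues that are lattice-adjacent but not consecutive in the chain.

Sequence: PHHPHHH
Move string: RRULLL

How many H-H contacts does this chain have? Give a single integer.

Positions: [(0, 0), (1, 0), (2, 0), (2, 1), (1, 1), (0, 1), (-1, 1)]
H-H contact: residue 1 @(1,0) - residue 4 @(1, 1)

Answer: 1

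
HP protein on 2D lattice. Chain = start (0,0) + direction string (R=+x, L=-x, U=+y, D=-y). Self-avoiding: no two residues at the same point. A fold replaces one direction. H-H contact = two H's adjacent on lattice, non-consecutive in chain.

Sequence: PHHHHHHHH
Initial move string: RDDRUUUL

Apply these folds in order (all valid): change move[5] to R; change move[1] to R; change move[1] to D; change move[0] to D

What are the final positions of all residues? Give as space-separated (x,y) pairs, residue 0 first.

Initial moves: RDDRUUUL
Fold: move[5]->R => RDDRURUL (positions: [(0, 0), (1, 0), (1, -1), (1, -2), (2, -2), (2, -1), (3, -1), (3, 0), (2, 0)])
Fold: move[1]->R => RRDRURUL (positions: [(0, 0), (1, 0), (2, 0), (2, -1), (3, -1), (3, 0), (4, 0), (4, 1), (3, 1)])
Fold: move[1]->D => RDDRURUL (positions: [(0, 0), (1, 0), (1, -1), (1, -2), (2, -2), (2, -1), (3, -1), (3, 0), (2, 0)])
Fold: move[0]->D => DDDRURUL (positions: [(0, 0), (0, -1), (0, -2), (0, -3), (1, -3), (1, -2), (2, -2), (2, -1), (1, -1)])

Answer: (0,0) (0,-1) (0,-2) (0,-3) (1,-3) (1,-2) (2,-2) (2,-1) (1,-1)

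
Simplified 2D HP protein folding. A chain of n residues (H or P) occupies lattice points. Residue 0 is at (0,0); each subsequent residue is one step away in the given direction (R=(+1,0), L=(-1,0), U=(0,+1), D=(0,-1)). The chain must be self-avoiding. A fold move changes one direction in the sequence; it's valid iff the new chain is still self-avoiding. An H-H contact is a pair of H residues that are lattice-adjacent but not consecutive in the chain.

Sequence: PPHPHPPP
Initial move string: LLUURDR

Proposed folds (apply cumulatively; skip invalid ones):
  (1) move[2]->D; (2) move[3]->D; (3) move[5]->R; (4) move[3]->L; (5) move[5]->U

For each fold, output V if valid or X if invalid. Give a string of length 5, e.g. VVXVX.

Answer: XXVXV

Derivation:
Initial: LLUURDR -> [(0, 0), (-1, 0), (-2, 0), (-2, 1), (-2, 2), (-1, 2), (-1, 1), (0, 1)]
Fold 1: move[2]->D => LLDURDR INVALID (collision), skipped
Fold 2: move[3]->D => LLUDRDR INVALID (collision), skipped
Fold 3: move[5]->R => LLUURRR VALID
Fold 4: move[3]->L => LLULRRR INVALID (collision), skipped
Fold 5: move[5]->U => LLUURUR VALID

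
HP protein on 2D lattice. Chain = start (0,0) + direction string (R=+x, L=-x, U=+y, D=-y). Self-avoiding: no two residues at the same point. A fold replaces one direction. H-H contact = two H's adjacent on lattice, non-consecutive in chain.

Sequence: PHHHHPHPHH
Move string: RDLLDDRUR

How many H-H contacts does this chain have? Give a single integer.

Answer: 2

Derivation:
Positions: [(0, 0), (1, 0), (1, -1), (0, -1), (-1, -1), (-1, -2), (-1, -3), (0, -3), (0, -2), (1, -2)]
H-H contact: residue 2 @(1,-1) - residue 9 @(1, -2)
H-H contact: residue 3 @(0,-1) - residue 8 @(0, -2)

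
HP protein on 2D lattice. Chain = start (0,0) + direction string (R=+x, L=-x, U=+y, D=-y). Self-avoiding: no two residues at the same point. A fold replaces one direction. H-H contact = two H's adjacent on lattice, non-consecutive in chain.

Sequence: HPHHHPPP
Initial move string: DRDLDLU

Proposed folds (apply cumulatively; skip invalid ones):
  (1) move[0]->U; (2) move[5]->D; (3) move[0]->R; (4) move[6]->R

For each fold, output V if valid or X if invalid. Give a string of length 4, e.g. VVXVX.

Answer: XXVX

Derivation:
Initial: DRDLDLU -> [(0, 0), (0, -1), (1, -1), (1, -2), (0, -2), (0, -3), (-1, -3), (-1, -2)]
Fold 1: move[0]->U => URDLDLU INVALID (collision), skipped
Fold 2: move[5]->D => DRDLDDU INVALID (collision), skipped
Fold 3: move[0]->R => RRDLDLU VALID
Fold 4: move[6]->R => RRDLDLR INVALID (collision), skipped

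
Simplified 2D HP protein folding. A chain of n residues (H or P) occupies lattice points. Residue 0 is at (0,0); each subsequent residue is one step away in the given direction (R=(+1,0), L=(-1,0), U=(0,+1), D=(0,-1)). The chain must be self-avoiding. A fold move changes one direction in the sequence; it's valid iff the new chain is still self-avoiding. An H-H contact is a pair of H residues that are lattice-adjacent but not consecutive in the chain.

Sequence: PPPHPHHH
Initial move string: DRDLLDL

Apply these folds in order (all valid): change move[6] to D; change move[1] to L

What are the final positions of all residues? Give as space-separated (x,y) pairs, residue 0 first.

Answer: (0,0) (0,-1) (-1,-1) (-1,-2) (-2,-2) (-3,-2) (-3,-3) (-3,-4)

Derivation:
Initial moves: DRDLLDL
Fold: move[6]->D => DRDLLDD (positions: [(0, 0), (0, -1), (1, -1), (1, -2), (0, -2), (-1, -2), (-1, -3), (-1, -4)])
Fold: move[1]->L => DLDLLDD (positions: [(0, 0), (0, -1), (-1, -1), (-1, -2), (-2, -2), (-3, -2), (-3, -3), (-3, -4)])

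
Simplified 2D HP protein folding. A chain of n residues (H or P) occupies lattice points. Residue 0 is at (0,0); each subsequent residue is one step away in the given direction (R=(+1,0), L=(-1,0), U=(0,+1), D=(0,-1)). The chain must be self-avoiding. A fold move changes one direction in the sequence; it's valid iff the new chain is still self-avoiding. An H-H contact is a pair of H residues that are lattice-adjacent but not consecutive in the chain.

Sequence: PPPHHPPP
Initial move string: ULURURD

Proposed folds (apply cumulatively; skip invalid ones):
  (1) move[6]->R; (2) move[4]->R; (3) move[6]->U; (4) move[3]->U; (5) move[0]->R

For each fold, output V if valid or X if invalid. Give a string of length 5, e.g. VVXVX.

Answer: VVVVX

Derivation:
Initial: ULURURD -> [(0, 0), (0, 1), (-1, 1), (-1, 2), (0, 2), (0, 3), (1, 3), (1, 2)]
Fold 1: move[6]->R => ULURURR VALID
Fold 2: move[4]->R => ULURRRR VALID
Fold 3: move[6]->U => ULURRRU VALID
Fold 4: move[3]->U => ULUURRU VALID
Fold 5: move[0]->R => RLUURRU INVALID (collision), skipped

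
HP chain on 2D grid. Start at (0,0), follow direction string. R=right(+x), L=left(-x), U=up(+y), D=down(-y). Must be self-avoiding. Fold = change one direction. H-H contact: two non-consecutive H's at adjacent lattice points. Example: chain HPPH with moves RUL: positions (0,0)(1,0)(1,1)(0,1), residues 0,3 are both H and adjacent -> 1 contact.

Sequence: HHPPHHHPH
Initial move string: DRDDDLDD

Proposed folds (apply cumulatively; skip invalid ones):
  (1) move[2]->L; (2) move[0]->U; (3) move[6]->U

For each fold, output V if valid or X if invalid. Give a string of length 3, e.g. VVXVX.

Answer: XVX

Derivation:
Initial: DRDDDLDD -> [(0, 0), (0, -1), (1, -1), (1, -2), (1, -3), (1, -4), (0, -4), (0, -5), (0, -6)]
Fold 1: move[2]->L => DRLDDLDD INVALID (collision), skipped
Fold 2: move[0]->U => URDDDLDD VALID
Fold 3: move[6]->U => URDDDLUD INVALID (collision), skipped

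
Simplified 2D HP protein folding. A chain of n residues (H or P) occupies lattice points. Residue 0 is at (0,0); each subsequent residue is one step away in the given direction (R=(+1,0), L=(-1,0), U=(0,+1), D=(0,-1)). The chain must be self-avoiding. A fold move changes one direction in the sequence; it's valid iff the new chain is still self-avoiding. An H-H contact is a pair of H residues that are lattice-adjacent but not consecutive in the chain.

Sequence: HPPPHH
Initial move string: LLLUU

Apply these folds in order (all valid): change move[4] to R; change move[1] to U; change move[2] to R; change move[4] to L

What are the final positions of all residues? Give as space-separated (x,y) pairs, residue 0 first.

Initial moves: LLLUU
Fold: move[4]->R => LLLUR (positions: [(0, 0), (-1, 0), (-2, 0), (-3, 0), (-3, 1), (-2, 1)])
Fold: move[1]->U => LULUR (positions: [(0, 0), (-1, 0), (-1, 1), (-2, 1), (-2, 2), (-1, 2)])
Fold: move[2]->R => LURUR (positions: [(0, 0), (-1, 0), (-1, 1), (0, 1), (0, 2), (1, 2)])
Fold: move[4]->L => LURUL (positions: [(0, 0), (-1, 0), (-1, 1), (0, 1), (0, 2), (-1, 2)])

Answer: (0,0) (-1,0) (-1,1) (0,1) (0,2) (-1,2)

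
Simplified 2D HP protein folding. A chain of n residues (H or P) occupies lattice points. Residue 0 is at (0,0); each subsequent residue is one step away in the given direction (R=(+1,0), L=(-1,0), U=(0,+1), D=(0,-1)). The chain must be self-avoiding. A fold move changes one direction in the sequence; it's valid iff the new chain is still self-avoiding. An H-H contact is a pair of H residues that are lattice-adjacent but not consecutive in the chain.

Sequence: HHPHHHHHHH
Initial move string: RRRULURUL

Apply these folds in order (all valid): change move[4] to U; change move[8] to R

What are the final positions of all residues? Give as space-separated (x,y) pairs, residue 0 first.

Answer: (0,0) (1,0) (2,0) (3,0) (3,1) (3,2) (3,3) (4,3) (4,4) (5,4)

Derivation:
Initial moves: RRRULURUL
Fold: move[4]->U => RRRUUURUL (positions: [(0, 0), (1, 0), (2, 0), (3, 0), (3, 1), (3, 2), (3, 3), (4, 3), (4, 4), (3, 4)])
Fold: move[8]->R => RRRUUURUR (positions: [(0, 0), (1, 0), (2, 0), (3, 0), (3, 1), (3, 2), (3, 3), (4, 3), (4, 4), (5, 4)])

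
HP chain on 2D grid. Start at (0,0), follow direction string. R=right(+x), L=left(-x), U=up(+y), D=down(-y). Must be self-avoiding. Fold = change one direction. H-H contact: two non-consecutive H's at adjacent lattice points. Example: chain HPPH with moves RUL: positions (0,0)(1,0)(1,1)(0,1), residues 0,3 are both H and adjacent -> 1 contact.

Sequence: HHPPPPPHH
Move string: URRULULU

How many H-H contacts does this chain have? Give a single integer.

Positions: [(0, 0), (0, 1), (1, 1), (2, 1), (2, 2), (1, 2), (1, 3), (0, 3), (0, 4)]
No H-H contacts found.

Answer: 0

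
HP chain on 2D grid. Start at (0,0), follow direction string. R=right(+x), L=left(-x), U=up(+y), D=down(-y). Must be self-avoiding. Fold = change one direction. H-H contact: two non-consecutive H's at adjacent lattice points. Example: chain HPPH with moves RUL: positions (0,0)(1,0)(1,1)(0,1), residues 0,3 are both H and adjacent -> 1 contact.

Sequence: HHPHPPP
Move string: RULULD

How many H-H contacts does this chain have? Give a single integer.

Answer: 1

Derivation:
Positions: [(0, 0), (1, 0), (1, 1), (0, 1), (0, 2), (-1, 2), (-1, 1)]
H-H contact: residue 0 @(0,0) - residue 3 @(0, 1)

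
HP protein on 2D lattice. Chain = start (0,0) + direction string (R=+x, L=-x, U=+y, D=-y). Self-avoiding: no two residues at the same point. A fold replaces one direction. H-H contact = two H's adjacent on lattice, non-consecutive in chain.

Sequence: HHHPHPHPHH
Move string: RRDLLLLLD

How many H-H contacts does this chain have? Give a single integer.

Answer: 1

Derivation:
Positions: [(0, 0), (1, 0), (2, 0), (2, -1), (1, -1), (0, -1), (-1, -1), (-2, -1), (-3, -1), (-3, -2)]
H-H contact: residue 1 @(1,0) - residue 4 @(1, -1)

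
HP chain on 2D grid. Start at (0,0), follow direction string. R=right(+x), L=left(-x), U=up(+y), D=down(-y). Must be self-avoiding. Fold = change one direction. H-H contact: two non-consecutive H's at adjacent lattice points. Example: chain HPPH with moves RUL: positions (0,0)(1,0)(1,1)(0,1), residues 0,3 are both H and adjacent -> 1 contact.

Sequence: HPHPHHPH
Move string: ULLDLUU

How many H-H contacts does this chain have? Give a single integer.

Answer: 0

Derivation:
Positions: [(0, 0), (0, 1), (-1, 1), (-2, 1), (-2, 0), (-3, 0), (-3, 1), (-3, 2)]
No H-H contacts found.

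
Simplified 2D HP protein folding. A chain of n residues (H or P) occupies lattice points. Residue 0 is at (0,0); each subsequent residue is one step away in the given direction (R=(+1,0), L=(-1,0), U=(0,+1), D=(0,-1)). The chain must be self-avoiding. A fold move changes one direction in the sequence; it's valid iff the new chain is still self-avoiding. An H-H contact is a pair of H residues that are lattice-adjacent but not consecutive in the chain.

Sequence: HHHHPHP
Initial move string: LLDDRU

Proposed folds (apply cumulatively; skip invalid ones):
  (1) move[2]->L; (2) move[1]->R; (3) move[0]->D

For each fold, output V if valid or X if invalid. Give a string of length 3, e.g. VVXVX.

Initial: LLDDRU -> [(0, 0), (-1, 0), (-2, 0), (-2, -1), (-2, -2), (-1, -2), (-1, -1)]
Fold 1: move[2]->L => LLLDRU INVALID (collision), skipped
Fold 2: move[1]->R => LRDDRU INVALID (collision), skipped
Fold 3: move[0]->D => DLDDRU VALID

Answer: XXV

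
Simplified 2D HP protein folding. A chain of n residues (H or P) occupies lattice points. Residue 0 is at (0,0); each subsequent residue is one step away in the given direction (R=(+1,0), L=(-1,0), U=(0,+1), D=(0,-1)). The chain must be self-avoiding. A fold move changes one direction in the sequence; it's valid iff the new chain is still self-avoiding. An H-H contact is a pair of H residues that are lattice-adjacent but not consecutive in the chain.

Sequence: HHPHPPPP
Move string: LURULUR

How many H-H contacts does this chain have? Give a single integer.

Positions: [(0, 0), (-1, 0), (-1, 1), (0, 1), (0, 2), (-1, 2), (-1, 3), (0, 3)]
H-H contact: residue 0 @(0,0) - residue 3 @(0, 1)

Answer: 1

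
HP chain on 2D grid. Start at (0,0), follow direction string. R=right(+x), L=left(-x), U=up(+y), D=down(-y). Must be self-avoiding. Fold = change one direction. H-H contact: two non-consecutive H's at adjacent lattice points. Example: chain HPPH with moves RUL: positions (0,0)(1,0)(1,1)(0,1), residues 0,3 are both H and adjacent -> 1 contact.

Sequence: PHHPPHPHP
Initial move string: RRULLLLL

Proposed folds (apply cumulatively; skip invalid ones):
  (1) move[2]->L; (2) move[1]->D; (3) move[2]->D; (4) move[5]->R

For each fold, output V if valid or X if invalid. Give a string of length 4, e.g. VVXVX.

Answer: XXVX

Derivation:
Initial: RRULLLLL -> [(0, 0), (1, 0), (2, 0), (2, 1), (1, 1), (0, 1), (-1, 1), (-2, 1), (-3, 1)]
Fold 1: move[2]->L => RRLLLLLL INVALID (collision), skipped
Fold 2: move[1]->D => RDULLLLL INVALID (collision), skipped
Fold 3: move[2]->D => RRDLLLLL VALID
Fold 4: move[5]->R => RRDLLRLL INVALID (collision), skipped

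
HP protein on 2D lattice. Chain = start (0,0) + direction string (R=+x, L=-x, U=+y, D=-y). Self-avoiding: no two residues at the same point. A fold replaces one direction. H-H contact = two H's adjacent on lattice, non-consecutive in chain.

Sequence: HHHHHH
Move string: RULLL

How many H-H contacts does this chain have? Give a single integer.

Answer: 1

Derivation:
Positions: [(0, 0), (1, 0), (1, 1), (0, 1), (-1, 1), (-2, 1)]
H-H contact: residue 0 @(0,0) - residue 3 @(0, 1)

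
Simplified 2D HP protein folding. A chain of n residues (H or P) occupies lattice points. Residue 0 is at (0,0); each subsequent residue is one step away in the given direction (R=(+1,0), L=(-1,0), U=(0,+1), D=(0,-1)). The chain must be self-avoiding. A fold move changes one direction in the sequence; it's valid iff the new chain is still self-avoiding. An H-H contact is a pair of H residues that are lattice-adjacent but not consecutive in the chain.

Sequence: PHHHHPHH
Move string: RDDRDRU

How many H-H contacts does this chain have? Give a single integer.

Positions: [(0, 0), (1, 0), (1, -1), (1, -2), (2, -2), (2, -3), (3, -3), (3, -2)]
H-H contact: residue 4 @(2,-2) - residue 7 @(3, -2)

Answer: 1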